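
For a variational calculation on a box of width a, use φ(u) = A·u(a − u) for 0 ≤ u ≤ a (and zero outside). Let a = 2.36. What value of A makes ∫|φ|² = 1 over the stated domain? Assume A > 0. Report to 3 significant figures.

We need A² ∫|f|² du = 1, taking the integral from 0 to a.
Expanding the polynomial and integrating term by term, the integral (without the A² prefactor) comes out to a^5/30.
Hence A² = 1/[a^5/30].
Substituting a = 2.36 gives A² = 0.4098, so A = 0.6401.

A ≈ 0.640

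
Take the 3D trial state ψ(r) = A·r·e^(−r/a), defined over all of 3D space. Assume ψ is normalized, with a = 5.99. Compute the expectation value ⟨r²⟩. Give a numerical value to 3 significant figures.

⟨r^2⟩ ≈ 269

⟨r²⟩ = ∫ r^2 |ψ|² 4πr² dr over the full domain.
Evaluating both integrals, ⟨r²⟩ = 15·a^2/2.
Putting a = 5.99 gives 269.1.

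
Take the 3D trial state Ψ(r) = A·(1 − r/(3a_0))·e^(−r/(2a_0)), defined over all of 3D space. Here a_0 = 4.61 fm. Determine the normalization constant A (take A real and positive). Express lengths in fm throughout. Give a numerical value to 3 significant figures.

A ≈ 0.0349 fm^(-3/2)

The normalization condition is ∫|Ψ|² 4πr² dr = 1 from 0 to ∞.
Using ∫₀^∞ rⁿ e^(−αr) dr = n!/αⁿ⁺¹, ∫|Ψ|² 4πr² dr = A²·(8·π·a_0^3/3).
Setting this equal to 1 gives A² = 1/(8·π·a_0^3/3).
Plugging in a_0 = 4.61 yields A = 0.03491.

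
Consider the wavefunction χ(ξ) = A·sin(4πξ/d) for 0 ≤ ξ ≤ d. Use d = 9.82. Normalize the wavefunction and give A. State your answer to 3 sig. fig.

Normalization requires ∫|χ|² dξ = 1, integrated from 0 to d.
Using sin²θ = (1 − cos 2θ)/2, ∫|χ|² dξ = A²·(d/2).
Substituting d = 9.82 gives A² = 0.2037, so A = 0.4513.

A ≈ 0.451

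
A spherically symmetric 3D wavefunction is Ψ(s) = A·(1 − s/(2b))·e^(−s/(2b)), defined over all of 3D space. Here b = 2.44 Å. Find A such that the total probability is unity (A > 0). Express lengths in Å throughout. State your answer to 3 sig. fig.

Require ∫ |Ψ|² 4πs² ds = 1 over the whole domain.
With ∫₀^∞ s^4 e^(−αs) ds = 4!/α^5, ∫|Ψ|² 4πs² ds = A²·(8·π·b^3).
Hence A² = 1/[8·π·b^3].
Substituting b = 2.44 gives A² = 0.002739, so A = 0.05234.

A ≈ 0.0523 Å^(-3/2)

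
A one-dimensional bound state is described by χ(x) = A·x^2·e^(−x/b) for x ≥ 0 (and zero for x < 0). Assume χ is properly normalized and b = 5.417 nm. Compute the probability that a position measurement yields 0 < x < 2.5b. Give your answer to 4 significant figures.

The probability is P = ∫ |χ|² dx over [0, 2.5b].
With A² fixed by ∫|χ|² = 1, i.e. A² = (3·b^5/4)^(−1), substitute and integrate.
Substituting u = x/b, A² and the length scale cancel in the ratio: P = ∫_{0}^{2.5} u^4·e^(-2·u) du / ∫_{0}^{∞} u^4·e^(-2·u) du.
An antiderivative of u^4·e^(-2·u) is -(u^4/2 + u^3 + 3·u^2/2 + 3·u/2 + 3/4)·e^(-2·u); evaluating from 0 to 2.5 gives 3/4 - 1569·e^(-5)/32, while the full integral is 3/4.
Taking the ratio, P = 0.55951.

P ≈ 0.5595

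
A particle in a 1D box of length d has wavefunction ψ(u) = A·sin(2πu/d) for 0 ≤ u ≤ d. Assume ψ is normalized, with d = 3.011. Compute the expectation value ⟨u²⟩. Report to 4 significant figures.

⟨u^2⟩ ≈ 2.907

⟨u²⟩ = ∫ u^2 |ψ|² du over the full domain.
Using sin²θ = (1 − cos 2θ)/2, the ratio of the moment integral to the normalization integral gives ⟨u²⟩ = -d^2/(8·π^2) + d^2/3.
With d = 3.011, ⟨u^2⟩ = 2.9072.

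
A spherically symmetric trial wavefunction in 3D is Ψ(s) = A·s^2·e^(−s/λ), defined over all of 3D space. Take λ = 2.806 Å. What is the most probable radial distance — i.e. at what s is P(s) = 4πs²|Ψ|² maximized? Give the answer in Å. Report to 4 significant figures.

The maximum of P(s) = 4πs²|Ψ|² occurs where its derivative vanishes.
This gives s = 3·λ.
With λ = 2.806, the most probable radial distance is 8.4180 Å.

s ≈ 8.418 Å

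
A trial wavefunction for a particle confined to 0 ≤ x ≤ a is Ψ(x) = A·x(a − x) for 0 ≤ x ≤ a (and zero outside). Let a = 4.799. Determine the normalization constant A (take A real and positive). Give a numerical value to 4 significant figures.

The normalization condition is ∫|Ψ|² dx = 1 from 0 to a.
Expanding the polynomial and integrating term by term, ∫|Ψ|² dx = A²·(a^5/30).
Setting this equal to 1 gives A² = 1/(a^5/30).
Plugging in a = 4.799 yields A = 0.10856.

A ≈ 0.1086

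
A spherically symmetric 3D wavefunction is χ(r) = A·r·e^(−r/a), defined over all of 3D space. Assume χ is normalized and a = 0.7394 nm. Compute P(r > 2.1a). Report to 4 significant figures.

P = ∫ |χ|² 4πr² dr over r > 2.1a.
The full normalization integral is A²·[3·π·a^5] = 1, fixing A².
In terms of u = r/a (A², 4π and the length scale all cancel between numerator and denominator), P = [∫_{2.1}^{∞} u^4·e^(-2·u) du] / [∫_{0}^{∞} u^4·e^(-2·u) du].
With ∫ u^4·e^(-2·u) du = -(u^4/2 + u^3 + 3·u^2/2 + 3·u/2 + 3/4)·e^(-2·u) + C, the region integral is ≈ 0.442370 and the full one is 3/4.
Taking the ratio yields P = 0.58983.

P ≈ 0.5898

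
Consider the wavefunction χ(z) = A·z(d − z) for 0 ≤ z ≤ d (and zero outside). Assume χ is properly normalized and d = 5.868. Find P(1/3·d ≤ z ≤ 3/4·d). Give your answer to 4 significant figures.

P = ∫_{1/3·d}^{3/4·d} |χ(z)|² dz.
Since A² = 1/(d^5/30), this is the region integral divided by the full normalization integral.
Substituting u = z/d, A² and the length scale cancel in the ratio: P = ∫_{1/3}^{3/4} u^2·(1 - u)^2 du / ∫_{0}^{1} u^2·(1 - u)^2 du.
With ∫ u^2·(1 - u)^2 du = u^3·(6·u^2 - 15·u + 10)/30 + C, the region integral is ≈ 0.0228869 and the full one is 1/30.
Evaluating gives P = 0.68661.

P ≈ 0.6866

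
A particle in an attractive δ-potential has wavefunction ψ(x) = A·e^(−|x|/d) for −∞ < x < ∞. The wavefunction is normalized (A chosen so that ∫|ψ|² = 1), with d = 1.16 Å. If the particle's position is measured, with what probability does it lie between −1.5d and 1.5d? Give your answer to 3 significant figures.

The probability is P = ∫ |ψ|² dx over [−1.5d, 1.5d].
With A² fixed by ∫|ψ|² = 1, i.e. A² = (d)^(−1), substitute and integrate.
By symmetry take twice the x ≥ 0 contribution in numerator and denominator; the 2's cancel. Substituting u = x/d, A² and the length scale cancel in the ratio: P = ∫_{0}^{1.5} e^(-2·u) du / ∫_{0}^{∞} e^(-2·u) du.
Using ∫ e^(-2·u) du = -e^(-2·u)/2, the numerator is 1/2 - e^(-3)/2 and the denominator is 1/2.
Evaluating gives P = 0.9502.

P ≈ 0.950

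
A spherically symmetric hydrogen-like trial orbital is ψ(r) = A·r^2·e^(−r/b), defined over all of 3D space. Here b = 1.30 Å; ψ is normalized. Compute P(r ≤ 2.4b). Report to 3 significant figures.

P ≈ 0.209

P = ∫ |ψ|² 4πr² dr over r ≤ 2.4b.
A² is fixed by ∫₀^∞ 4πr²|ψ|² dr = 1, i.e. A² = (45·π·b^7/2)^(−1).
Substituting u = r/b, A², 4π and the length scale all cancel in the ratio: P = ∫_{0}^{2.4} u^6·e^(-2·u) du / ∫_{0}^{∞} u^6·e^(-2·u) du.
An antiderivative of u^6·e^(-2·u) is -(4·u^6 + 12·u^5 + 30·u^4 + 60·u^3 + 90·u^2 + 90·u + 45)·e^(-2·u)/8; evaluating from 0 to 2.4 gives ≈ 1.1767, while the full integral is 45/8.
The region integral divided by the full integral gives P = 0.2092.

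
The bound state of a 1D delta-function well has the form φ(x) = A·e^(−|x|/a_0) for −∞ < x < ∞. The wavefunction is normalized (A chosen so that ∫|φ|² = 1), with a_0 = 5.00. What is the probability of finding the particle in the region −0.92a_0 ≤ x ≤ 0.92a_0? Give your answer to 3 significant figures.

P = ∫_{−0.92a_0}^{0.92a_0} |φ(x)|² dx.
Since A² = 1/(a_0), this is the region integral divided by the full normalization integral.
By symmetry take twice the x ≥ 0 contribution in numerator and denominator; the 2's cancel. Let u = x/a_0; then A² and the length scale cancel, so P = ∫_{0}^{0.92} e^(-2·u) du ÷ ∫_{0}^{∞} e^(-2·u) du.
Using ∫ e^(-2·u) du = -e^(-2·u)/2, the numerator is 1/2 - e^(-46/25)/2 and the denominator is 1/2.
Evaluating gives P = 0.8412.

P ≈ 0.841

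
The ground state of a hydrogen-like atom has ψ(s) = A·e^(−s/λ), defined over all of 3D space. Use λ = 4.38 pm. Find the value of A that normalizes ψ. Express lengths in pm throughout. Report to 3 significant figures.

Require ∫ |ψ|² 4πs² ds = 1 over the whole domain.
∫|ψ|² 4πs² ds = A²·(π·λ^3).
Hence A² = 1/[π·λ^3].
Plugging in λ = 4.38 yields A = 0.06155.

A ≈ 0.0615 pm^(-3/2)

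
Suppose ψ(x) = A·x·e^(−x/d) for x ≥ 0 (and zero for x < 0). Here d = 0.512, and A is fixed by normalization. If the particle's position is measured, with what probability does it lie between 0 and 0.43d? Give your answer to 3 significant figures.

The probability is P = ∫ |ψ|² dx over [0, 0.43d].
Since A² = 1/(d^3/4), this is the region integral divided by the full normalization integral.
Substituting u = x/d, A² and the length scale cancel in the ratio: P = ∫_{0}^{0.43} u^2·e^(-2·u) du / ∫_{0}^{∞} u^2·e^(-2·u) du.
With ∫ u^2·e^(-2·u) du = -(2·u^2 + 2·u + 1)·e^(-2·u)/4 + C, the region integral is ≈ 0.014108 and the full one is 1/4.
Evaluating gives P = 0.05643.

P ≈ 0.0564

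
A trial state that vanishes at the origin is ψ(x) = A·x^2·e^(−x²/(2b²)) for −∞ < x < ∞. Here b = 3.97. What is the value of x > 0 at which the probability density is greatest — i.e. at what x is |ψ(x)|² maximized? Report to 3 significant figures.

x ≈ 5.61

Differentiate |ψ(x)|² with respect to x and set to zero.
This gives x = √(2)·b.
With b = 3.97, the value of x > 0 at which the probability density is greatest is 5.614.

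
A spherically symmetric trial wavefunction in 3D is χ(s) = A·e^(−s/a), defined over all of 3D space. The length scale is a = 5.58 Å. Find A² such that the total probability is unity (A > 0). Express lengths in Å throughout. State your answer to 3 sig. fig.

Require ∫ |χ|² 4πs² ds = 1 over the whole domain.
In 3D with spherical symmetry the volume element is 4πs² ds.
With ∫₀^∞ s^2 e^(−αs) ds = 2!/α^3, carrying out the integral gives A² · π·a^3.
With a = 5.58: A² = 0.001832 and A = 0.04280.

A^2 ≈ 0.00183 Å^(-3)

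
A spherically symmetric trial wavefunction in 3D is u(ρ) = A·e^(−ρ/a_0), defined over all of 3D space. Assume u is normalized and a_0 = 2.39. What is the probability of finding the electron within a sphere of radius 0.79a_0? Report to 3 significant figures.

Integrate the radial probability density 4πρ²|u|² over ρ ≤ 0.79a_0.
The full normalization integral is A²·[π·a_0^3] = 1, fixing A².
Substituting t = ρ/a_0, A², 4π and the length scale all cancel in the ratio: P = ∫_{0}^{0.79} t^2·e^(-2·t) dt / ∫_{0}^{∞} t^2·e^(-2·t) dt.
Using ∫ t^2·e^(-2·t) dt = -(2·t^2 + 2·t + 1)·e^(-2·t)/4, the numerator is ≈ 0.052872 and the denominator is 1/4.
This evaluates to P = 0.2115.

P ≈ 0.211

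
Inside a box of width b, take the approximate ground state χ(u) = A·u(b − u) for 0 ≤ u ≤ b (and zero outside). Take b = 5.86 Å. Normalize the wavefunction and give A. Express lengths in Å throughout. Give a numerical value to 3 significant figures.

A ≈ 0.0659 Å^(-5/2)

We need A² ∫|f|² du = 1, taking the integral from 0 to b.
Expanding the polynomial and integrating term by term, with χ = A·u(b − u), the integral evaluates to A²·[b^5/30].
Hence A² = 1/[b^5/30].
Plugging in b = 5.86 yields A = 0.06589.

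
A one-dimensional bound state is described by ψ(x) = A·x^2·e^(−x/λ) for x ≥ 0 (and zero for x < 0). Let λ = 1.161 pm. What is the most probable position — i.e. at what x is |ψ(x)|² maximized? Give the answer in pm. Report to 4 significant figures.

Set d/dx [|ψ(x)|²] = 0 and solve for x > 0.
Solving yields x = 2·λ.
With λ = 1.161, the most probable position is 2.3220 pm.

x ≈ 2.322 pm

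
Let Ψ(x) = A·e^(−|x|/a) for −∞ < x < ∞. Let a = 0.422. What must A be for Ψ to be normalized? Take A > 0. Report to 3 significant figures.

Require ∫ |Ψ|² dx = 1 over the whole domain.
With ∫₀^∞ x^0 e^(−αx) dx = 0!/α^1, carrying out the integral gives A² · a.
Setting this equal to 1 gives A² = 1/(a).
Substituting a = 0.422 gives A² = 2.370, so A = 1.539.

A ≈ 1.54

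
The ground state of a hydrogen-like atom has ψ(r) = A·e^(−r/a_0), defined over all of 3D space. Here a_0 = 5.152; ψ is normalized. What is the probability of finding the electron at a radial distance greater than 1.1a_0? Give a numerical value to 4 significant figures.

P ≈ 0.6227

P = ∫ |ψ|² 4πr² dr over r > 1.1a_0.
A² is fixed by ∫₀^∞ 4πr²|ψ|² dr = 1, i.e. A² = (π·a_0^3)^(−1).
Let u = r/a_0; then A², 4π and the length scale all cancel, so P = ∫_{1.1}^{∞} u^2·e^(-2·u) du ÷ ∫_{0}^{∞} u^2·e^(-2·u) du.
With ∫ u^2·e^(-2·u) du = -(2·u^2 + 2·u + 1)·e^(-2·u)/4 + C, the region integral is 281·e^(-11/5)/200 and the full one is 1/4.
This evaluates to P = 0.62271.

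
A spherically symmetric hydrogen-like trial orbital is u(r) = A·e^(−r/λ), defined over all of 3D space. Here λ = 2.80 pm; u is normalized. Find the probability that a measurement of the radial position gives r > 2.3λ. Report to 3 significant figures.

With dV = 4πr²dr, the probability is ∫|u|² dV over r > 2.3λ.
Normalization gives A² = 1/(π·λ^3).
Substituting t = r/λ, A², 4π and the length scale all cancel in the ratio: P = ∫_{2.3}^{∞} t^2·e^(-2·t) dt / ∫_{0}^{∞} t^2·e^(-2·t) dt.
An antiderivative of t^2·e^(-2·t) is -(2·t^2 + 2·t + 1)·e^(-2·t)/4; evaluating from 2.3 to ∞ gives 809·e^(-23/5)/200, while the full integral is 1/4.
This evaluates to P = 0.1626.

P ≈ 0.163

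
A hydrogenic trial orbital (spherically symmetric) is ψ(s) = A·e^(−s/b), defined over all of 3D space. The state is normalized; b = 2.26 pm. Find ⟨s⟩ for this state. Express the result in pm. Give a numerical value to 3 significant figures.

⟨s⟩ ≈ 3.39 pm

⟨s⟩ = ∫ s |ψ|² 4πs² ds over the full domain.
Using ∫₀^∞ sⁿ e^(−αs) ds = n!/αⁿ⁺¹, evaluating both integrals, ⟨s⟩ = 3·b/2.
With b = 2.26, ⟨s⟩ = 3.390.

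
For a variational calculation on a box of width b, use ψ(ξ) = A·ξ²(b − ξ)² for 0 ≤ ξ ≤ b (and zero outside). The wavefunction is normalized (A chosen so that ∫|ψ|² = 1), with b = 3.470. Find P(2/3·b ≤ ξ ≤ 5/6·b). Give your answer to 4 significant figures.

|ψ|² is the probability density, so P = ∫_{2/3·b}^{5/6·b} |ψ|² dξ.
Since A² = 1/(b^9/630), this is the region integral divided by the full normalization integral.
Let u = ξ/b; then A² and the length scale cancel, so P = ∫_{2/3}^{5/6} u^4·(1 - u)^4 du ÷ ∫_{0}^{1} u^4·(1 - u)^4 du.
An antiderivative of u^4·(1 - u)^4 is u^5·(70·u^4 - 315·u^3 + 540·u^2 - 420·u + 126)/630; evaluating from 2/3 to 5/6 gives ≈ 0.000215708, while the full integral is 1/630.
This works out to P = 0.13590.

P ≈ 0.1359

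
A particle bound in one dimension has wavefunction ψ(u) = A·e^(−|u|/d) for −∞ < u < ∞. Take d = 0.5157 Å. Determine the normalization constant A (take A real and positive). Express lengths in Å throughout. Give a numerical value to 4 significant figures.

Require ∫ |ψ|² du = 1 over the whole domain.
∫|ψ|² du = A²·(d).
Setting this equal to 1 gives A² = 1/(d).
With d = 0.5157: A² = 1.9391 and A = 1.3925.

A ≈ 1.393 Å^(-1/2)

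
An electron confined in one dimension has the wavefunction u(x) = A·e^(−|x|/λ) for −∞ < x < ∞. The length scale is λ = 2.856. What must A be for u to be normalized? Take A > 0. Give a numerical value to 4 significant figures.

The normalization condition is ∫|u|² dx = 1 from −∞ to ∞.
With u = A·e^(−|x|/λ), the integral evaluates to A²·[λ].
So A² = (λ)^(−1).
Substituting λ = 2.856 gives A² = 0.35014, so A = 0.59173.

A ≈ 0.5917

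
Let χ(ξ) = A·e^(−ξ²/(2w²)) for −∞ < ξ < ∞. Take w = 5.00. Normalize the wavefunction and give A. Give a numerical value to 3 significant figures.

A ≈ 0.336

We need A² ∫|f|² dξ = 1, taking the integral from −∞ to ∞.
Carrying out the integral gives A² · √(π)·w.
Substituting w = 5.00 gives A² = 0.1128, so A = 0.3359.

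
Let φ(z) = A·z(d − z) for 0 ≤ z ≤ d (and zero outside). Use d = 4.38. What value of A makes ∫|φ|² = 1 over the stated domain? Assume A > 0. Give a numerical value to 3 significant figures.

We need A² ∫|f|² dz = 1, taking the integral from 0 to d.
Expanding the polynomial and integrating term by term, ∫|φ|² dz = A²·(d^5/30).
So A² = (d^5/30)^(−1).
With d = 4.38: A² = 0.01861 and A = 0.1364.

A ≈ 0.136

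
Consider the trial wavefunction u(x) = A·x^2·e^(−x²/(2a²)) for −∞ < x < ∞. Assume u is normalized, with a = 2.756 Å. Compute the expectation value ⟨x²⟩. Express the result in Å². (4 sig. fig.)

⟨x^2⟩ ≈ 18.99 Å^2

The expectation value is the |u|²-weighted average of x^2: ∫ x^2|u|² dx.
The ratio of the moment integral to the normalization integral gives ⟨x²⟩ = 5·a^2/2.
With a = 2.756, ⟨x^2⟩ = 18.989.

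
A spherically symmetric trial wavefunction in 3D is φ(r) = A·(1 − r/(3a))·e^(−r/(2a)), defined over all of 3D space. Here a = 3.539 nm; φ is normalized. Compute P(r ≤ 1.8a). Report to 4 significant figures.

With dV = 4πr²dr, the probability is ∫|φ|² dV over r ≤ 1.8a.
A² is fixed by ∫₀^∞ 4πr²|φ|² dr = 1, i.e. A² = (8·π·a^3/3)^(−1).
Let u = r/a; then A², 4π and the length scale all cancel, so P = ∫_{0}^{1.8} u^2·(1 - u/3)^2·e^(-u) du ÷ ∫_{0}^{∞} u^2·(1 - u/3)^2·e^(-u) du.
An antiderivative of u^2·(1 - u/3)^2·e^(-u) is (-u^4 + 2·u^3 - 3·u^2 - 6·u - 6)·e^(-u)/9; evaluating from 0 to 1.8 gives 2/3 - 5282·e^(-9/5)/1875, while the full integral is 2/3.
Taking the ratio yields P = 0.30151.

P ≈ 0.3015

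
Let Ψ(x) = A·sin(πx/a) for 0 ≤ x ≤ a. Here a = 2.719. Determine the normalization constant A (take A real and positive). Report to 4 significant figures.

The normalization condition is ∫|Ψ|² dx = 1 from 0 to a.
With Ψ = A·sin(πx/a), the integral evaluates to A²·[a/2].
So A² = (a/2)^(−1).
Plugging in a = 2.719 yields A = 0.85765.

A ≈ 0.8577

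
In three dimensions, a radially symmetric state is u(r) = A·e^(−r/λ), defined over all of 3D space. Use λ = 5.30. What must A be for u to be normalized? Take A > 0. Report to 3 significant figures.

A ≈ 0.0462

The normalization condition is ∫|u|² 4πr² dr = 1 from 0 to ∞.
The angular integral contributes 4π, leaving ∫₀^∞ r²|u|² dr.
Carrying out the integral gives A² · π·λ^3.
Hence A² = 1/[π·λ^3].
Plugging in λ = 5.30 yields A = 0.04624.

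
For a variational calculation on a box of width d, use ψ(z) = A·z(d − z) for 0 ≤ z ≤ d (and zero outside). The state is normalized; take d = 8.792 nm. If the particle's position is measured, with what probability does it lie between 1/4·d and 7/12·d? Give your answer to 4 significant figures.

|ψ|² is the probability density, so P = ∫_{1/4·d}^{7/12·d} |ψ|² dz.
With A² fixed by ∫|ψ|² = 1, i.e. A² = (d^5/30)^(−1), substitute and integrate.
Substituting u = z/d, A² and the length scale cancel in the ratio: P = ∫_{1/4}^{7/12} u^2·(1 - u)^2 du / ∫_{0}^{1} u^2·(1 - u)^2 du.
Using ∫ u^2·(1 - u)^2 du = u^3·(6·u^2 - 15·u + 10)/30, the numerator is ≈ 0.0183288 and the denominator is 1/30.
This works out to P = 0.54986.

P ≈ 0.5499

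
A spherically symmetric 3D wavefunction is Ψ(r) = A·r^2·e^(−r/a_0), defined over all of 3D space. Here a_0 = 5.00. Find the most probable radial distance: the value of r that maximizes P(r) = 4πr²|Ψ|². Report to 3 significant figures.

r ≈ 15.0

The maximum of P(r) = 4πr²|Ψ|² occurs where its derivative vanishes.
This gives r = 3·a_0.
With a_0 = 5.00, the most probable radial distance is 15.00.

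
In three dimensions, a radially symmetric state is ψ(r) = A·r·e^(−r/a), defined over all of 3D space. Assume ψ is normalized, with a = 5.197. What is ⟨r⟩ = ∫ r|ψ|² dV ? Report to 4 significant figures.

By definition ⟨r⟩ = ∫ r |ψ(r)|² 4πr² dr.
The ratio of the moment integral to the normalization integral gives ⟨r⟩ = 5·a/2.
Putting a = 5.197 gives 12.993.

⟨r⟩ ≈ 12.99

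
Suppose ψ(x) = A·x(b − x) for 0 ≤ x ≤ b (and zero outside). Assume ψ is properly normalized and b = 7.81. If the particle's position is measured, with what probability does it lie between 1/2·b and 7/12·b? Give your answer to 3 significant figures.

P = ∫_{1/2·b}^{7/12·b} |ψ(x)|² dx.
Since A² = 1/(b^5/30), this is the region integral divided by the full normalization integral.
In terms of u = x/b (A² and the length scale cancel between numerator and denominator), P = [∫_{1/2}^{7/12} u^2·(1 - u)^2 du] / [∫_{0}^{1} u^2·(1 - u)^2 du].
With ∫ u^2·(1 - u)^2 du = u^3·(6·u^2 - 15·u + 10)/30 + C, the region integral is ≈ 0.0051127 and the full one is 1/30.
Taking the ratio, P = 0.1534.

P ≈ 0.153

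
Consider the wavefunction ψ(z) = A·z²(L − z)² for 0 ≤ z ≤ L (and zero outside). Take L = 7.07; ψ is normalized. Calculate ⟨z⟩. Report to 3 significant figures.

By definition ⟨z⟩ = ∫ z |ψ(z)|² dz.
Expanding the polynomial and integrating term by term, since the A² factors cancel between numerator and denominator, ⟨z⟩ = L/2.
With L = 7.07, ⟨z⟩ = 3.535.

⟨z⟩ ≈ 3.54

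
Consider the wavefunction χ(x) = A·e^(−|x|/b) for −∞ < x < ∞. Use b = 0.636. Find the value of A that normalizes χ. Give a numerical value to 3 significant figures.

Require ∫ |χ|² dx = 1 over the whole domain.
Recall ∫₀^∞ x^m e^(−x/β) dx = m!·β^(m+1), ∫|χ|² dx = A²·(b).
So A² = (b)^(−1).
Substituting b = 0.636 gives A² = 1.572, so A = 1.254.

A ≈ 1.25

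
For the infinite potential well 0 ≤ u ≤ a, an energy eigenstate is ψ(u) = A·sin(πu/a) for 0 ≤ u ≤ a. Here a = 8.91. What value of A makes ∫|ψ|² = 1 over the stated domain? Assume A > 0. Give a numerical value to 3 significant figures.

Normalization requires ∫|ψ|² du = 1, integrated from 0 to a.
With ∫₀^a sin²(nπu/a) du = a/2, carrying out the integral gives A² · a/2.
Setting this equal to 1 gives A² = 1/(a/2).
Substituting a = 8.91 gives A² = 0.2245, so A = 0.4738.

A ≈ 0.474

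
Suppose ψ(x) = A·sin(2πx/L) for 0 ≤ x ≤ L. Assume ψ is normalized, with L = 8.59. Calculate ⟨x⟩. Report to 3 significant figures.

⟨x⟩ ≈ 4.30

⟨x⟩ = ∫ x |ψ|² dx over the full domain.
The ratio of the moment integral to the normalization integral gives ⟨x⟩ = L/2.
Putting L = 8.59 gives 4.295.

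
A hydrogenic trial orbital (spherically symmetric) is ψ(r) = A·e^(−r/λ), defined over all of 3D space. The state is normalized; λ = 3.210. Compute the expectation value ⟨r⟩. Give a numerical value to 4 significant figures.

The expectation value is the |ψ|²-weighted average of r: ∫ r|ψ|² 4πr² dr.
Recall ∫₀^∞ r^m e^(−r/β) dr = m!·β^(m+1), the ratio of the moment integral to the normalization integral gives ⟨r⟩ = 3·λ/2.
With λ = 3.210, ⟨r⟩ = 4.8150.

⟨r⟩ ≈ 4.815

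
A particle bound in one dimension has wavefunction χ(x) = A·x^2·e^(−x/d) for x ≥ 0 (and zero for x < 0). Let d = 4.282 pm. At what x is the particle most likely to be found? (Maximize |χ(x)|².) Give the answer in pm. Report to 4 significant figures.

The maximum of |χ(x)|² occurs where its derivative vanishes.
Solving yields x = 2·d.
With d = 4.282, the most probable position is 8.5640 pm.

x ≈ 8.564 pm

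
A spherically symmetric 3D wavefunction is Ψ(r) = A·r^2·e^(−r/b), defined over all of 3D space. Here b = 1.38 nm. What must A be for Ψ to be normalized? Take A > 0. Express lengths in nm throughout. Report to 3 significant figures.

A ≈ 0.0385 nm^(-7/2)

We need A² ∫|f|² 4πr² dr = 1, taking the integral from 0 to ∞.
The angular integral contributes 4π, leaving ∫₀^∞ r²|Ψ|² dr.
Using ∫₀^∞ rⁿ e^(−αr) dr = n!/αⁿ⁺¹, with Ψ = A·r^2·e^(−r/b), the integral evaluates to A²·[45·π·b^7/2].
Setting this equal to 1 gives A² = 1/(45·π·b^7/2).
Plugging in b = 1.38 yields A = 0.03853.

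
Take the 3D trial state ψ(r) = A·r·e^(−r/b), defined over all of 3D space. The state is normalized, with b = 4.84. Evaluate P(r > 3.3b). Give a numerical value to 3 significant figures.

P = ∫ |ψ|² 4πr² dr over r > 3.3b.
Normalization gives A² = 1/(3·π·b^5).
Let u = r/b; then A², 4π and the length scale all cancel, so P = ∫_{3.3}^{∞} u^4·e^(-2·u) du ÷ ∫_{0}^{∞} u^4·e^(-2·u) du.
An antiderivative of u^4·e^(-2·u) is -(u^4/2 + u^3 + 3·u^2/2 + 3·u/2 + 3/4)·e^(-2·u); evaluating from 3.3 to ∞ gives ≈ 0.15953, while the full integral is 3/4.
The region integral divided by the full integral gives P = 0.2127.

P ≈ 0.213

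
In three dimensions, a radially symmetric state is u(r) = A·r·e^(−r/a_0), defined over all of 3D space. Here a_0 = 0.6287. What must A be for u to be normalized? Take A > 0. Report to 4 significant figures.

A ≈ 1.039

We need A² ∫|f|² 4πr² dr = 1, taking the integral from 0 to ∞.
In 3D with spherical symmetry the volume element is 4πr² dr.
Using ∫₀^∞ rⁿ e^(−αr) dr = n!/αⁿ⁺¹, the integral (without the A² prefactor) comes out to 3·π·a_0^5.
So A² = (3·π·a_0^5)^(−1).
Substituting a_0 = 0.6287 gives A² = 1.0802, so A = 1.0393.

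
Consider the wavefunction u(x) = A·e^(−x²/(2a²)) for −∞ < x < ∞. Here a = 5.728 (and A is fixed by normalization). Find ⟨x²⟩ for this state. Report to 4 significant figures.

⟨x^2⟩ ≈ 16.40

⟨x²⟩ = ∫ x^2 |u|² dx over the full domain.
Using the Gaussian integral ∫_{−∞}^{∞} e^(−αx²) dx = √(π/α), evaluating both integrals, ⟨x²⟩ = a^2/2.
Putting a = 5.728 gives 16.405.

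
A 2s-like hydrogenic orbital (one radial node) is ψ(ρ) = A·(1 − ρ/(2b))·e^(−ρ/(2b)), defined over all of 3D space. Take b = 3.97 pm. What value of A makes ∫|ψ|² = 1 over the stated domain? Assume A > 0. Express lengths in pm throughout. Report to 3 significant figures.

A ≈ 0.0252 pm^(-3/2)

Require ∫ |ψ|² 4πρ² dρ = 1 over the whole domain.
(Spherical symmetry: dV = 4πρ² dρ.)
The integral (without the A² prefactor) comes out to 8·π·b^3.
With b = 3.97: A² = 0.0006359 and A = 0.02522.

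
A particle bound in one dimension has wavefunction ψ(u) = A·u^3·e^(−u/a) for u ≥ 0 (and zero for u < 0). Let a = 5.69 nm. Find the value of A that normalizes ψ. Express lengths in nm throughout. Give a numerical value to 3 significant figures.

A ≈ 0.000960 nm^(-7/2)

The normalization condition is ∫|ψ|² du = 1 from 0 to ∞.
With ∫₀^∞ u^6 e^(−αu) du = 6!/α^7, with ψ = A·u^3·e^(−u/a), the integral evaluates to A²·[45·a^7/8].
Setting this equal to 1 gives A² = 1/(45·a^7/8).
With a = 5.69: A² = 9.206E-7 and A = 0.0009595.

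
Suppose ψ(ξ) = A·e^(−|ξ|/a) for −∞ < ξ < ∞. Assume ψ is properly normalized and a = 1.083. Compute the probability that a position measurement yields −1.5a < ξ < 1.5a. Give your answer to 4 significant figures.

P ≈ 0.9502

P = ∫_{−1.5a}^{1.5a} |ψ(ξ)|² dξ.
With A² fixed by ∫|ψ|² = 1, i.e. A² = (a)^(−1), substitute and integrate.
Both integrals are even about ξ = 0, so only the ξ ≥ 0 halves are needed (the factors of 2 cancel). Let u = ξ/a; then A² and the length scale cancel, so P = ∫_{0}^{1.5} e^(-2·u) du ÷ ∫_{0}^{∞} e^(-2·u) du.
With ∫ e^(-2·u) du = -e^(-2·u)/2 + C, the region integral is 1/2 - e^(-3)/2 and the full one is 1/2.
Evaluating gives P = 0.95021.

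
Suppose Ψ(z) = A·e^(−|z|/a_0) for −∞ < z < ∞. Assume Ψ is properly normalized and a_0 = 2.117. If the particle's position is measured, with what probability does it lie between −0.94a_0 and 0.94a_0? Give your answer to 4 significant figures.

|Ψ|² is the probability density, so P = ∫_{−0.94a_0}^{0.94a_0} |Ψ|² dz.
With A² fixed by ∫|Ψ|² = 1, i.e. A² = (a_0)^(−1), substitute and integrate.
By symmetry take twice the z ≥ 0 contribution in numerator and denominator; the 2's cancel. Substituting u = z/a_0, A² and the length scale cancel in the ratio: P = ∫_{0}^{0.94} e^(-2·u) du / ∫_{0}^{∞} e^(-2·u) du.
An antiderivative of e^(-2·u) is -e^(-2·u)/2; evaluating from 0 to 0.94 gives 1/2 - e^(-47/25)/2, while the full integral is 1/2.
The result is P = 0.84741.

P ≈ 0.8474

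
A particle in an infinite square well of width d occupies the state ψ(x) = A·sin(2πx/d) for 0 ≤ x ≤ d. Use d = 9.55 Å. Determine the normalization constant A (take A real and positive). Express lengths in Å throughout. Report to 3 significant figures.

A ≈ 0.458 Å^(-1/2)

Require ∫ |ψ|² dx = 1 over the whole domain.
With ∫₀^d sin²(nπx/d) dx = d/2, ∫|ψ|² dx = A²·(d/2).
Hence A² = 1/[d/2].
Substituting d = 9.55 gives A² = 0.2094, so A = 0.4576.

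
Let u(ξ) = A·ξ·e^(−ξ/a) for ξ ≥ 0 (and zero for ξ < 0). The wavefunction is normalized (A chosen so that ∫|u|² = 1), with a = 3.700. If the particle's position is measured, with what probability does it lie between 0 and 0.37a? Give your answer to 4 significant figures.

|u|² is the probability density, so P = ∫_{0}^{0.37a} |u|² dξ.
The normalization integral ∫|u|²dξ over the whole domain equals a^3/4·A², and A² cancels in the ratio.
In terms of t = ξ/a (A² and the length scale cancel between numerator and denominator), P = [∫_{0}^{0.37} t^2·e^(-2·t) dt] / [∫_{0}^{∞} t^2·e^(-2·t) dt].
Using ∫ t^2·e^(-2·t) dt = -(2·t^2 + 2·t + 1)·e^(-2·t)/4, the numerator is ≈ 0.00979700 and the denominator is 1/4.
Taking the ratio, P = 0.039188.

P ≈ 0.03919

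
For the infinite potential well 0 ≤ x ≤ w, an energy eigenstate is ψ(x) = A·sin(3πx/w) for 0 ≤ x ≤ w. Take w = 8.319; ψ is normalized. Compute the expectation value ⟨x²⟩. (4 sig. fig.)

By definition ⟨x²⟩ = ∫ x^2 |ψ(x)|² dx.
With ∫₀^w sin²(nπx/w) dx = w/2, since the A² factors cancel between numerator and denominator, ⟨x²⟩ = -w^2/(18·π^2) + w^2/3.
Putting w = 8.319 gives 22.679.

⟨x^2⟩ ≈ 22.68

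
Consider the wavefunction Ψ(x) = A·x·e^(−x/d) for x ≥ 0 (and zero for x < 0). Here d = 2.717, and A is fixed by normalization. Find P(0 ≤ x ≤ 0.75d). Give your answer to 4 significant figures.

P ≈ 0.1912

The probability is P = ∫ |Ψ|² dx over [0, 0.75d].
The normalization integral ∫|Ψ|²dx over the whole domain equals d^3/4·A², and A² cancels in the ratio.
In terms of u = x/d (A² and the length scale cancel between numerator and denominator), P = [∫_{0}^{0.75} u^2·e^(-2·u) du] / [∫_{0}^{∞} u^2·e^(-2·u) du].
An antiderivative of u^2·e^(-2·u) is -(2·u^2 + 2·u + 1)·e^(-2·u)/4; evaluating from 0 to 0.75 gives 1/4 - 29·e^(-3/2)/32, while the full integral is 1/4.
Taking the ratio, P = 0.19115.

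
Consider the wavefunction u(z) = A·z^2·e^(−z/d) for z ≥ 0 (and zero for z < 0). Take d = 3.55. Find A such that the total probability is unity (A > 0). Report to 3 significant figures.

A ≈ 0.0486

Normalization requires ∫|u|² dz = 1, integrated from 0 to ∞.
Using ∫₀^∞ zⁿ e^(−αz) dz = n!/αⁿ⁺¹, the integral (without the A² prefactor) comes out to 3·d^5/4.
Setting this equal to 1 gives A² = 1/(3·d^5/4).
Plugging in d = 3.55 yields A = 0.04863.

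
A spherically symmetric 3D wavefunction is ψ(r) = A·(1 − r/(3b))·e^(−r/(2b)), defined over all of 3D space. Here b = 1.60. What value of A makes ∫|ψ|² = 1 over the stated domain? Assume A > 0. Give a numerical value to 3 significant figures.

A ≈ 0.171

Require ∫ |ψ|² 4πr² dr = 1 over the whole domain.
∫|ψ|² 4πr² dr = A²·(8·π·b^3/3).
Hence A² = 1/[8·π·b^3/3].
With b = 1.60: A² = 0.02914 and A = 0.1707.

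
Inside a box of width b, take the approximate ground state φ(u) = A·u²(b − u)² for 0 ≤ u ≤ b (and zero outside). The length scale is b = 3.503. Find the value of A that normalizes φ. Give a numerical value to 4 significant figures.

Normalization requires ∫|φ|² du = 1, integrated from 0 to b.
Expanding the polynomial and integrating term by term, ∫|φ|² du = A²·(b^9/630).
Substituting b = 3.503 gives A² = 0.0079319, so A = 0.089061.

A ≈ 0.08906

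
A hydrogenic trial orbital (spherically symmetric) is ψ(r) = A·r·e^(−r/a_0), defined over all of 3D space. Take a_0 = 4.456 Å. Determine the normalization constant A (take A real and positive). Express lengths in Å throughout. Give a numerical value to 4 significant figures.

Require ∫ |ψ|² 4πr² dr = 1 over the whole domain.
Using ∫₀^∞ rⁿ e^(−αr) dr = n!/αⁿ⁺¹, ∫|ψ|² 4πr² dr = A²·(3·π·a_0^5).
Hence A² = 1/[3·π·a_0^5].
Plugging in a_0 = 4.456 yields A = 0.0077714.

A ≈ 0.007771 Å^(-5/2)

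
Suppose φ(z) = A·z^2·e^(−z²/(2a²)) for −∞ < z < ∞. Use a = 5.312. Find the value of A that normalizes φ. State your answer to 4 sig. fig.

We need A² ∫|f|² dz = 1, taking the integral from −∞ to ∞.
Carrying out the integral gives A² · 3·√(π)·a^5/4.
So A² = (3·√(π)·a^5/4)^(−1).
With a = 5.312: A² = 0.00017786 and A = 0.013336.

A ≈ 0.01334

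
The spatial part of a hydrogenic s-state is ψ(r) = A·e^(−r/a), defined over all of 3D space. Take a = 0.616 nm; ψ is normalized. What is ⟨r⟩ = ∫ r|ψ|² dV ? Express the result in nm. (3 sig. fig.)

⟨r⟩ ≈ 0.924 nm

⟨r⟩ = ∫ r |ψ|² 4πr² dr over the full domain.
Recall ∫₀^∞ r^m e^(−r/β) dr = m!·β^(m+1), evaluating both integrals, ⟨r⟩ = 3·a/2.
Putting a = 0.616 gives 0.9240.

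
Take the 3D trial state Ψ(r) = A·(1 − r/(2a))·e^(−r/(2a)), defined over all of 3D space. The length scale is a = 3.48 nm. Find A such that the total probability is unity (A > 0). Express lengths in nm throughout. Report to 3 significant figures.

A ≈ 0.0307 nm^(-3/2)

Normalization requires ∫|Ψ|² 4πr² dr = 1, integrated from 0 to ∞.
(Spherical symmetry: dV = 4πr² dr.)
Recall ∫₀^∞ r^m e^(−r/β) dr = m!·β^(m+1), the integral (without the A² prefactor) comes out to 8·π·a^3.
Hence A² = 1/[8·π·a^3].
Substituting a = 3.48 gives A² = 0.0009441, so A = 0.03073.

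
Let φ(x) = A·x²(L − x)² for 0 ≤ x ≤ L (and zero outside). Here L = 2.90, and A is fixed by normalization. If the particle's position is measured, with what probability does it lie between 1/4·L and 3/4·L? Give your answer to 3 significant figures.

P ≈ 0.902

|φ|² is the probability density, so P = ∫_{1/4·L}^{3/4·L} |φ|² dx.
The normalization integral ∫|φ|²dx over the whole domain equals L^9/630·A², and A² cancels in the ratio.
Substituting u = x/L, A² and the length scale cancel in the ratio: P = ∫_{1/4}^{3/4} u^4·(1 - u)^4 du / ∫_{0}^{1} u^4·(1 - u)^4 du.
With ∫ u^4·(1 - u)^4 du = u^5·(70·u^4 - 315·u^3 + 540·u^2 - 420·u + 126)/630 + C, the region integral is ≈ 0.0014320 and the full one is 1/630.
The result is P = 0.9021.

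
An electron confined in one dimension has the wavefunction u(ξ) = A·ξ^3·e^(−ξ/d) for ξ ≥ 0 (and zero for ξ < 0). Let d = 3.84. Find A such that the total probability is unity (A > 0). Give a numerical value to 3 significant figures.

The normalization condition is ∫|u|² dξ = 1 from 0 to ∞.
∫|u|² dξ = A²·(45·d^7/8).
So A² = (45·d^7/8)^(−1).
Plugging in d = 3.84 yields A = 0.003800.

A ≈ 0.00380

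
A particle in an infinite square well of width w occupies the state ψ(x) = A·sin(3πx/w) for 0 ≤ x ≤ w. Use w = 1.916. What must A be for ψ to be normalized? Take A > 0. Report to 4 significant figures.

A ≈ 1.022

We need A² ∫|f|² dx = 1, taking the integral from 0 to w.
∫|ψ|² dx = A²·(w/2).
Setting this equal to 1 gives A² = 1/(w/2).
With w = 1.916: A² = 1.0438 and A = 1.0217.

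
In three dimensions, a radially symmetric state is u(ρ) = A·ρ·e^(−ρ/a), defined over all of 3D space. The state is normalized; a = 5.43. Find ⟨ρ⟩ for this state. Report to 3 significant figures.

By definition ⟨ρ⟩ = ∫ ρ |u(ρ)|² 4πρ² dρ.
Evaluating both integrals, ⟨ρ⟩ = 5·a/2.
Putting a = 5.43 gives 13.58.

⟨ρ⟩ ≈ 13.6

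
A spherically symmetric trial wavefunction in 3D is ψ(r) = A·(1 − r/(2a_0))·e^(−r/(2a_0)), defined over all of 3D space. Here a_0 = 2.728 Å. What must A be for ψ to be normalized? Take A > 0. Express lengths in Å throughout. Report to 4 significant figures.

Require ∫ |ψ|² 4πr² dr = 1 over the whole domain.
Recall ∫₀^∞ r^m e^(−r/β) dr = m!·β^(m+1), the integral (without the A² prefactor) comes out to 8·π·a_0^3.
Setting this equal to 1 gives A² = 1/(8·π·a_0^3).
Plugging in a_0 = 2.728 yields A = 0.044270.

A ≈ 0.04427 Å^(-3/2)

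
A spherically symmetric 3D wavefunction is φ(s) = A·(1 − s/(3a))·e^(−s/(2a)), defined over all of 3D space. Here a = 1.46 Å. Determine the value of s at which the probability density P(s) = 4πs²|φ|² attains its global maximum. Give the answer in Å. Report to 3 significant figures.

Set d/ds [P(s) = 4πs²|φ|²] = 0 and solve for s > 0.
Solving yields s = a.
With a = 1.46, the most probable radial distance is 1.460 Å.

s ≈ 1.46 Å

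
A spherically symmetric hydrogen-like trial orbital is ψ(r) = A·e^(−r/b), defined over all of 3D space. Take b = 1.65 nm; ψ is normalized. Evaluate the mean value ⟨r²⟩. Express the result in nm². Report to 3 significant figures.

⟨r^2⟩ ≈ 8.17 nm^2

By definition ⟨r²⟩ = ∫ r^2 |ψ(r)|² 4πr² dr.
Recall ∫₀^∞ r^m e^(−r/β) dr = m!·β^(m+1), the ratio of the moment integral to the normalization integral gives ⟨r²⟩ = 3·b^2.
Putting b = 1.65 gives 8.168.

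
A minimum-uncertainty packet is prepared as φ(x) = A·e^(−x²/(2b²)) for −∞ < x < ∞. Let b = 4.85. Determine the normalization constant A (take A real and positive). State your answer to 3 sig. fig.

A ≈ 0.341

We need A² ∫|f|² dx = 1, taking the integral from −∞ to ∞.
∫|φ|² dx = A²·(√(π)·b).
With b = 4.85: A² = 0.1163 and A = 0.3411.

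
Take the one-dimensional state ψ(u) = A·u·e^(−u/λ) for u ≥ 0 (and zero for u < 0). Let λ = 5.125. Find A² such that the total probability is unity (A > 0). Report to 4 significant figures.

We need A² ∫|f|² du = 1, taking the integral from 0 to ∞.
Using ∫₀^∞ uⁿ e^(−αu) du = n!/αⁿ⁺¹, carrying out the integral gives A² · λ^3/4.
Hence A² = 1/[λ^3/4].
Plugging in λ = 5.125 yields A = 0.17238.

A^2 ≈ 0.02972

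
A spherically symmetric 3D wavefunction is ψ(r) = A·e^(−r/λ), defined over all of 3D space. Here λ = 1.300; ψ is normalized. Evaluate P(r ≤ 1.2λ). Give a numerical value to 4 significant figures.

P ≈ 0.4303

Integrate the radial probability density 4πr²|ψ|² over r ≤ 1.2λ.
A² is fixed by ∫₀^∞ 4πr²|ψ|² dr = 1, i.e. A² = (π·λ^3)^(−1).
In terms of u = r/λ (A², 4π and the length scale all cancel between numerator and denominator), P = [∫_{0}^{1.2} u^2·e^(-2·u) du] / [∫_{0}^{∞} u^2·e^(-2·u) du].
An antiderivative of u^2·e^(-2·u) is -(2·u^2 + 2·u + 1)·e^(-2·u)/4; evaluating from 0 to 1.2 gives 1/4 - 157·e^(-12/5)/100, while the full integral is 1/4.
The region integral divided by the full integral gives P = 0.43029.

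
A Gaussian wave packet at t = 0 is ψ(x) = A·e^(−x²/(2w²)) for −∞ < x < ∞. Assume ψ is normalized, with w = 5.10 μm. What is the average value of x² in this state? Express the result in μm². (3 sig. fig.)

⟨x^2⟩ ≈ 13.0 μm^2

By definition ⟨x²⟩ = ∫ x^2 |ψ(x)|² dx.
Differentiating ∫e^(−αx²) dx = √(π/α) under α to get the higher moments, evaluating both integrals, ⟨x²⟩ = w^2/2.
With w = 5.10, ⟨x^2⟩ = 13.01.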